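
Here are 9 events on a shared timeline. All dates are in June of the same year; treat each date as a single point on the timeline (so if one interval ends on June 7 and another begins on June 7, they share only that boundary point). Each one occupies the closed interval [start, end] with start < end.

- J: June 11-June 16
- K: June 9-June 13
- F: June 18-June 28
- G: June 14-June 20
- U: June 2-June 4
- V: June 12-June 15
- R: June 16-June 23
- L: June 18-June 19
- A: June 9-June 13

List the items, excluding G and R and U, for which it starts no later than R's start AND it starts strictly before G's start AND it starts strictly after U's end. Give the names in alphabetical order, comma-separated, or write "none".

Conditions: its start is no later than R's start (X.start <= June 16) AND its start is strictly before G's start (X.start < June 14) AND its start is strictly after U's end (X.start > June 4).
A: start June 9 <= June 16? ✓; start June 9 < June 14? ✓; start June 9 > June 4? ✓ → yes.
F: start June 18 <= June 16? ✗; start June 18 < June 14? ✗; start June 18 > June 4? ✓ → no.
J: start June 11 <= June 16? ✓; start June 11 < June 14? ✓; start June 11 > June 4? ✓ → yes.
K: start June 9 <= June 16? ✓; start June 9 < June 14? ✓; start June 9 > June 4? ✓ → yes.
L: start June 18 <= June 16? ✗; start June 18 < June 14? ✗; start June 18 > June 4? ✓ → no.
V: start June 12 <= June 16? ✓; start June 12 < June 14? ✓; start June 12 > June 4? ✓ → yes.
Result: A, J, K, V.

A, J, K, V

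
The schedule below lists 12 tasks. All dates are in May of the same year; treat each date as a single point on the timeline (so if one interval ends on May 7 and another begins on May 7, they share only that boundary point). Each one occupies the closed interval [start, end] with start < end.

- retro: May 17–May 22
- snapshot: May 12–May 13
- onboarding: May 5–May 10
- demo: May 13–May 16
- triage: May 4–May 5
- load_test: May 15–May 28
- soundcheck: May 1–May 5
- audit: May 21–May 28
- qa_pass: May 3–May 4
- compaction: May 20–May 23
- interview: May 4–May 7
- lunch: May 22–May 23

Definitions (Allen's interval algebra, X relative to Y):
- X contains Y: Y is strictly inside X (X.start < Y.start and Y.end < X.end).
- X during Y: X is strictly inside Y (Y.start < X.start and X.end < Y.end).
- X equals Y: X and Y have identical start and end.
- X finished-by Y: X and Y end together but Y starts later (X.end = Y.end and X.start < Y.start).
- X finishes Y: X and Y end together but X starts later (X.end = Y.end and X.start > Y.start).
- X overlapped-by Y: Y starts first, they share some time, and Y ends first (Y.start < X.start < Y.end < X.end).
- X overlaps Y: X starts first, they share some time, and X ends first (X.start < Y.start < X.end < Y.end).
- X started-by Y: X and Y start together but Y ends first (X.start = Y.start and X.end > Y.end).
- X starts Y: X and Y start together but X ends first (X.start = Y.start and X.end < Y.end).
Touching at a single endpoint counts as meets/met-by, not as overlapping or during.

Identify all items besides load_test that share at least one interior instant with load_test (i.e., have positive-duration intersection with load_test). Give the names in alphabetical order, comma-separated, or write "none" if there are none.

Target load_test = [May 15, May 28].
audit [May 21, May 28] → finishes → yes.
compaction [May 20, May 23] → during → yes.
demo [May 13, May 16] → overlaps → yes.
interview [May 4, May 7] → before → no.
lunch [May 22, May 23] → during → yes.
onboarding [May 5, May 10] → before → no.
qa_pass [May 3, May 4] → before → no.
retro [May 17, May 22] → during → yes.
snapshot [May 12, May 13] → before → no.
soundcheck [May 1, May 5] → before → no.
triage [May 4, May 5] → before → no.
Result: audit, compaction, demo, lunch, retro.

audit, compaction, demo, lunch, retro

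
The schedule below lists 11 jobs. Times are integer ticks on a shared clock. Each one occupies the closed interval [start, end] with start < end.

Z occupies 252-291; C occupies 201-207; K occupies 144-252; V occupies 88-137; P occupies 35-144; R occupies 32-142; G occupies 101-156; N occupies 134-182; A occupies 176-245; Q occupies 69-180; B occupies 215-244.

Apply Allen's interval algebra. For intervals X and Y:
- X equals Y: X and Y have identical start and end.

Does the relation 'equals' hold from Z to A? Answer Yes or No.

Z = [252, 291], A = [176, 245].
Actual relation of Z to A: after.
Asked whether 'equals' holds → No.

No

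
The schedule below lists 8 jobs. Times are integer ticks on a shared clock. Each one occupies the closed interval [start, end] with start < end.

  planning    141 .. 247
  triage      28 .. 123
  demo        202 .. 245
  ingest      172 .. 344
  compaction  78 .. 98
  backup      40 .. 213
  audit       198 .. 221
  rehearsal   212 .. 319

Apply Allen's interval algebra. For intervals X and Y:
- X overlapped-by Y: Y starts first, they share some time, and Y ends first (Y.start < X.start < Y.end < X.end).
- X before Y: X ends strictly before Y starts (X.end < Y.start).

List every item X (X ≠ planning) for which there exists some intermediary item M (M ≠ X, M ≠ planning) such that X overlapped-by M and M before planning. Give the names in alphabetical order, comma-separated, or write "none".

Target planning = [141, 247].
Intermediaries M with M before planning: compaction, triage.
Via compaction — items with X overlapped-by compaction: none.
Via triage — items with X overlapped-by triage: backup.
Union: backup.

backup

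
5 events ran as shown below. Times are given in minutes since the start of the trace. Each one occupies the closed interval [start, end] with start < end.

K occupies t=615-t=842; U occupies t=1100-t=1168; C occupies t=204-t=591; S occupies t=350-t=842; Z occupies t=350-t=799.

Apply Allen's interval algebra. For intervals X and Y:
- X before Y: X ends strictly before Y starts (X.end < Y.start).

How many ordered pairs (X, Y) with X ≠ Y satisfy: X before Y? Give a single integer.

Checking all 20 ordered pairs for relation 'before'; matching pairs in alphabetical order:
(C, K): C before K ✓
(C, U): C before U ✓
(K, U): K before U ✓
(S, U): S before U ✓
(Z, U): Z before U ✓
Count: 5.

5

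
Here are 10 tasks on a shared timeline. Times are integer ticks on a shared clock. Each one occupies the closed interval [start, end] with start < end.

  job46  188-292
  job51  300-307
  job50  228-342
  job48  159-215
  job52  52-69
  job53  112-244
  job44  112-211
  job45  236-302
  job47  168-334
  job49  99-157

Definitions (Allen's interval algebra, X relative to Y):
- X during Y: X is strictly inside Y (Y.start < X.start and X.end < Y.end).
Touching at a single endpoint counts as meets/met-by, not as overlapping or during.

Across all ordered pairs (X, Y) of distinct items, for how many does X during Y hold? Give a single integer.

6

Checking all 90 ordered pairs for relation 'during'; matching pairs in alphabetical order:
(job45, job47): job45 during job47 ✓
(job45, job50): job45 during job50 ✓
(job46, job47): job46 during job47 ✓
(job48, job53): job48 during job53 ✓
(job51, job47): job51 during job47 ✓
(job51, job50): job51 during job50 ✓
Count: 6.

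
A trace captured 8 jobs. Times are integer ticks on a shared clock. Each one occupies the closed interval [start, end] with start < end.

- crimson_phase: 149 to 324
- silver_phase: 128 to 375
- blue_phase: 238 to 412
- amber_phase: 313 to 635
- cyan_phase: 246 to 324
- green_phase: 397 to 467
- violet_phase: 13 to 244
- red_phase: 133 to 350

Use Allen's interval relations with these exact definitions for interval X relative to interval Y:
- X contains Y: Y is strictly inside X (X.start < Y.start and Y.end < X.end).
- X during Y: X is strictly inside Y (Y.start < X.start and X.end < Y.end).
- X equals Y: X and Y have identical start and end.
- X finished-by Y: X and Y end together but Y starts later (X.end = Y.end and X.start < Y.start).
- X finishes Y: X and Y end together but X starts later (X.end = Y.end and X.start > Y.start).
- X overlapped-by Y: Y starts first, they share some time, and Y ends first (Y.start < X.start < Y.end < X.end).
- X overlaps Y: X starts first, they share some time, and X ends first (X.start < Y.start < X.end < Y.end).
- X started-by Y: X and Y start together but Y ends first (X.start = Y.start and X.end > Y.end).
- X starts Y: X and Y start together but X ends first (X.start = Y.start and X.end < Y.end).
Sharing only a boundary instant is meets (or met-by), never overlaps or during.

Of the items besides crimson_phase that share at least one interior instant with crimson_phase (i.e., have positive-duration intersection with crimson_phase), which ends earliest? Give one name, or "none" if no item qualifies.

violet_phase

Target crimson_phase = [149, 324].
amber_phase [313, 635] → overlapped-by → candidate.
blue_phase [238, 412] → overlapped-by → candidate.
cyan_phase [246, 324] → finishes → candidate.
green_phase [397, 467] → after → excluded.
red_phase [133, 350] → contains → candidate.
silver_phase [128, 375] → contains → candidate.
violet_phase [13, 244] → overlaps → candidate.
Among candidates, earliest end is 244 → violet_phase.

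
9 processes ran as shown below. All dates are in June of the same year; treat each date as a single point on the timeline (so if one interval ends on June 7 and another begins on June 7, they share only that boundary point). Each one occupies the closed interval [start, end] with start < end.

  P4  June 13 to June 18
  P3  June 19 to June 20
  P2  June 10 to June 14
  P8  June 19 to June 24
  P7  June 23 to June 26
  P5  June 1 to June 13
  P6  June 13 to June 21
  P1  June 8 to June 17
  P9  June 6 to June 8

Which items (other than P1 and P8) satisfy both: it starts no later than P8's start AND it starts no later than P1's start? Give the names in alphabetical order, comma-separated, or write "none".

Conditions: its start is no later than P8's start (X.start <= June 19) AND its start is no later than P1's start (X.start <= June 8).
P2: start June 10 <= June 19? ✓; start June 10 <= June 8? ✗ → no.
P3: start June 19 <= June 19? ✓; start June 19 <= June 8? ✗ → no.
P4: start June 13 <= June 19? ✓; start June 13 <= June 8? ✗ → no.
P5: start June 1 <= June 19? ✓; start June 1 <= June 8? ✓ → yes.
P6: start June 13 <= June 19? ✓; start June 13 <= June 8? ✗ → no.
P7: start June 23 <= June 19? ✗; start June 23 <= June 8? ✗ → no.
P9: start June 6 <= June 19? ✓; start June 6 <= June 8? ✓ → yes.
Result: P5, P9.

P5, P9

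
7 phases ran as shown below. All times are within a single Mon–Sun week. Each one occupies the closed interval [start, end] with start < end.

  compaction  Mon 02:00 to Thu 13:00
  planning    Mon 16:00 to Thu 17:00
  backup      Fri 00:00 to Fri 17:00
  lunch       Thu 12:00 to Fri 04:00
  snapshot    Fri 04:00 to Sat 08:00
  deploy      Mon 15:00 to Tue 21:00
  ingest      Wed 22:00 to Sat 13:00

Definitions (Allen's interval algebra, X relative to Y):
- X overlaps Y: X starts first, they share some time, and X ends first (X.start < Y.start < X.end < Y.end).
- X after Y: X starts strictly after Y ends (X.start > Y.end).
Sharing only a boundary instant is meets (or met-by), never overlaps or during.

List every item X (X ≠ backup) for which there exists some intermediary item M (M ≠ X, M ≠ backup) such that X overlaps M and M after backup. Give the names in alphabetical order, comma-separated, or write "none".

Target backup = [Fri 00:00, Fri 17:00].
Intermediaries M with M after backup: none.
Union: none.

none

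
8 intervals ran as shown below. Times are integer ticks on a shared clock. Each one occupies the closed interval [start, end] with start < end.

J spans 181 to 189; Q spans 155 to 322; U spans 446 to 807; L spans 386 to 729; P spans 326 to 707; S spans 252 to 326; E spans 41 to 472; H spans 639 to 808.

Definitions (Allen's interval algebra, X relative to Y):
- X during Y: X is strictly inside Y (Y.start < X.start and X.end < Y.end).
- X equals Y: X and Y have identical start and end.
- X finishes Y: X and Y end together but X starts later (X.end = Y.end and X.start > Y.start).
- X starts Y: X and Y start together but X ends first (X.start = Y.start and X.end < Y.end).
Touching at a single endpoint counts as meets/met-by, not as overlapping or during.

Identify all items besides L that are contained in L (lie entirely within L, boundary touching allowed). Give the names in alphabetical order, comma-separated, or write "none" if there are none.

none

Target L = [386, 729].
E [41, 472] → overlaps → no.
H [639, 808] → overlapped-by → no.
J [181, 189] → before → no.
P [326, 707] → overlaps → no.
Q [155, 322] → before → no.
S [252, 326] → before → no.
U [446, 807] → overlapped-by → no.
Result: none.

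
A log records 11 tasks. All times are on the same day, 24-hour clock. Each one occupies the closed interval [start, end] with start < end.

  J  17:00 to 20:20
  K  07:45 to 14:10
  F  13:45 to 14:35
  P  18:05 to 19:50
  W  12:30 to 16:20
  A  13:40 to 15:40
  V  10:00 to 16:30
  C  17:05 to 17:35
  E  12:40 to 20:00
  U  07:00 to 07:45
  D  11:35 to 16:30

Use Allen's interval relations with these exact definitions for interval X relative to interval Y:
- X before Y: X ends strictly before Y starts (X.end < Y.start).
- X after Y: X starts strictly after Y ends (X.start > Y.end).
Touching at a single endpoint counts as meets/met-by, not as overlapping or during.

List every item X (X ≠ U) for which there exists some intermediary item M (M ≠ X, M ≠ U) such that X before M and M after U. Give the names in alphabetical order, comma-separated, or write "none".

A, C, D, F, K, V, W

Target U = [07:00, 07:45].
Intermediaries M with M after U: A, C, D, E, F, J, P, V, W.
Via A — items with X before A: none.
Via C — items with X before C: A, D, F, K, V, W.
Via D — items with X before D: none.
Via E — items with X before E: none.
Via F — items with X before F: none.
Via J — items with X before J: A, D, F, K, V, W.
Via P — items with X before P: A, C, D, F, K, V, W.
Via V — items with X before V: none.
Via W — items with X before W: none.
Union: A, C, D, F, K, V, W.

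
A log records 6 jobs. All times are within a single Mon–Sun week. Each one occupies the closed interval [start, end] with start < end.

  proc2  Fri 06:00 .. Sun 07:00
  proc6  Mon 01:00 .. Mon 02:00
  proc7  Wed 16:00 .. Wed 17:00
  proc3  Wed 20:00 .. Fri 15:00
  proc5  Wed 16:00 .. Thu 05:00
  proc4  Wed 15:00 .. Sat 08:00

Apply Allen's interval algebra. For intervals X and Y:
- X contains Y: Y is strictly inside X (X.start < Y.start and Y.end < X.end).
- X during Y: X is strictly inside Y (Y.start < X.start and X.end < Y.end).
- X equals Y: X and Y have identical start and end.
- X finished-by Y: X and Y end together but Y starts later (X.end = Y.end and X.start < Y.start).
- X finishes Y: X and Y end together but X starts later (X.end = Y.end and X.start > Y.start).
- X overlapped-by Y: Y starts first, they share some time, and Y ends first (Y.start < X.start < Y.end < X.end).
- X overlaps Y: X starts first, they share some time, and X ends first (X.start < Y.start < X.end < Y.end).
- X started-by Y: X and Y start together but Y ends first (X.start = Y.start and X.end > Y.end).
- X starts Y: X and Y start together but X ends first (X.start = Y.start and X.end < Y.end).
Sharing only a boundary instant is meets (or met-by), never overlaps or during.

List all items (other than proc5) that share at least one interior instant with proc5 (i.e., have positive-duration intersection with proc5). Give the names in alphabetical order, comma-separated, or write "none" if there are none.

proc3, proc4, proc7

Target proc5 = [Wed 16:00, Thu 05:00].
proc2 [Fri 06:00, Sun 07:00] → after → no.
proc3 [Wed 20:00, Fri 15:00] → overlapped-by → yes.
proc4 [Wed 15:00, Sat 08:00] → contains → yes.
proc6 [Mon 01:00, Mon 02:00] → before → no.
proc7 [Wed 16:00, Wed 17:00] → starts → yes.
Result: proc3, proc4, proc7.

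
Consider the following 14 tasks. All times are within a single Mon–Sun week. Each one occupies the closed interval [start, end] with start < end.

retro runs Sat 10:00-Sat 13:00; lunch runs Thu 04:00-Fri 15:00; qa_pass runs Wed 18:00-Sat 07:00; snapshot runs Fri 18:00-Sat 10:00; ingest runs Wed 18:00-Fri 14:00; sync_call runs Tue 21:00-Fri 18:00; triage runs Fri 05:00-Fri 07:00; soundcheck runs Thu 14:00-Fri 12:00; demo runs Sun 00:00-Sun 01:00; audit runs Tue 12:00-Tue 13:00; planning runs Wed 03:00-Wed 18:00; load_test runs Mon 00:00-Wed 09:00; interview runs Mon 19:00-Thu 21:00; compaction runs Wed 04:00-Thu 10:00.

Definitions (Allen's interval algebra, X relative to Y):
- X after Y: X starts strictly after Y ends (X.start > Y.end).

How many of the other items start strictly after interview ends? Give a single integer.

4

Target interview = [Mon 19:00, Thu 21:00].
audit [Tue 12:00, Tue 13:00] → during → no.
compaction [Wed 04:00, Thu 10:00] → during → no.
demo [Sun 00:00, Sun 01:00] → after → counts.
ingest [Wed 18:00, Fri 14:00] → overlapped-by → no.
load_test [Mon 00:00, Wed 09:00] → overlaps → no.
lunch [Thu 04:00, Fri 15:00] → overlapped-by → no.
planning [Wed 03:00, Wed 18:00] → during → no.
qa_pass [Wed 18:00, Sat 07:00] → overlapped-by → no.
retro [Sat 10:00, Sat 13:00] → after → counts.
snapshot [Fri 18:00, Sat 10:00] → after → counts.
soundcheck [Thu 14:00, Fri 12:00] → overlapped-by → no.
sync_call [Tue 21:00, Fri 18:00] → overlapped-by → no.
triage [Fri 05:00, Fri 07:00] → after → counts.
Total: 4.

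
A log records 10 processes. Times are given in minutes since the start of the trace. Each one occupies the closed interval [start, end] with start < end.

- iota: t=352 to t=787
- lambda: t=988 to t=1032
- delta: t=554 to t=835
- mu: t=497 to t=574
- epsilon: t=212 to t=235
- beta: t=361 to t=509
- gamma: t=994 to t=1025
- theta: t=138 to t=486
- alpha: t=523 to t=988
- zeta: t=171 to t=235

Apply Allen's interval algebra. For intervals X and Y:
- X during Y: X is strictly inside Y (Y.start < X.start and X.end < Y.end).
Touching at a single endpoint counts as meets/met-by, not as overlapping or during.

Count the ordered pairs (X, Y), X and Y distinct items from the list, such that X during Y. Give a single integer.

6

Checking all 90 ordered pairs for relation 'during'; matching pairs in alphabetical order:
(beta, iota): beta during iota ✓
(delta, alpha): delta during alpha ✓
(epsilon, theta): epsilon during theta ✓
(gamma, lambda): gamma during lambda ✓
(mu, iota): mu during iota ✓
(zeta, theta): zeta during theta ✓
Count: 6.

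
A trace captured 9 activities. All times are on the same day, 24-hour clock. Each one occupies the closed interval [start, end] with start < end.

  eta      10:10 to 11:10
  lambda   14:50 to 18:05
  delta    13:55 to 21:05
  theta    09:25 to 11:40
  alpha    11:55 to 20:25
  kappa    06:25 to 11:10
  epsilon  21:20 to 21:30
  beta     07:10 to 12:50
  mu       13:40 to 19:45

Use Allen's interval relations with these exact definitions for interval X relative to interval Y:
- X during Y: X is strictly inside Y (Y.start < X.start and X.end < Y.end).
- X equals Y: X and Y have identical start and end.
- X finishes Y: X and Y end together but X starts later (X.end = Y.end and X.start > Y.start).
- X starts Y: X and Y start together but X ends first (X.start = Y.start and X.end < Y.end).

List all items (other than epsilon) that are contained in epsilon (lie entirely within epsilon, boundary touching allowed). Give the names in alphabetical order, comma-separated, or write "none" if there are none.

Target epsilon = [21:20, 21:30].
alpha [11:55, 20:25] → before → no.
beta [07:10, 12:50] → before → no.
delta [13:55, 21:05] → before → no.
eta [10:10, 11:10] → before → no.
kappa [06:25, 11:10] → before → no.
lambda [14:50, 18:05] → before → no.
mu [13:40, 19:45] → before → no.
theta [09:25, 11:40] → before → no.
Result: none.

none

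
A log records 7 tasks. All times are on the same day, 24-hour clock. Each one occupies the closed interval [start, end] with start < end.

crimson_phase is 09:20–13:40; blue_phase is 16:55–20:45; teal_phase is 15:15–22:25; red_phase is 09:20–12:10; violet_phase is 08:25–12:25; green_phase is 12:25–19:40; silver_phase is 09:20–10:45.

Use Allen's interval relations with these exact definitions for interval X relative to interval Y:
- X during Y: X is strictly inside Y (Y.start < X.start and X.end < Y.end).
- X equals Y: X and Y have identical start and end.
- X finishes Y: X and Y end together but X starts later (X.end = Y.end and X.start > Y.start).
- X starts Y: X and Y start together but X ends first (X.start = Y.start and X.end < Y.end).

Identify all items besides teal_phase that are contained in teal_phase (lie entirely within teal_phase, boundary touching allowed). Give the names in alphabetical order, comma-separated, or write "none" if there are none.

Target teal_phase = [15:15, 22:25].
blue_phase [16:55, 20:45] → during → yes.
crimson_phase [09:20, 13:40] → before → no.
green_phase [12:25, 19:40] → overlaps → no.
red_phase [09:20, 12:10] → before → no.
silver_phase [09:20, 10:45] → before → no.
violet_phase [08:25, 12:25] → before → no.
Result: blue_phase.

blue_phase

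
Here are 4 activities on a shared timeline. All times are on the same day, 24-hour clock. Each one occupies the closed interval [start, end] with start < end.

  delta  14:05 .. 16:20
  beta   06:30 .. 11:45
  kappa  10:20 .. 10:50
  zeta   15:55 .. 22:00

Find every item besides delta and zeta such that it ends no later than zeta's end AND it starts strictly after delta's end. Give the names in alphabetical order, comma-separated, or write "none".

Conditions: its end is no later than zeta's end (X.end <= 22:00) AND its start is strictly after delta's end (X.start > 16:20).
beta: end 11:45 <= 22:00? ✓; start 06:30 > 16:20? ✗ → no.
kappa: end 10:50 <= 22:00? ✓; start 10:20 > 16:20? ✗ → no.
Result: none.

none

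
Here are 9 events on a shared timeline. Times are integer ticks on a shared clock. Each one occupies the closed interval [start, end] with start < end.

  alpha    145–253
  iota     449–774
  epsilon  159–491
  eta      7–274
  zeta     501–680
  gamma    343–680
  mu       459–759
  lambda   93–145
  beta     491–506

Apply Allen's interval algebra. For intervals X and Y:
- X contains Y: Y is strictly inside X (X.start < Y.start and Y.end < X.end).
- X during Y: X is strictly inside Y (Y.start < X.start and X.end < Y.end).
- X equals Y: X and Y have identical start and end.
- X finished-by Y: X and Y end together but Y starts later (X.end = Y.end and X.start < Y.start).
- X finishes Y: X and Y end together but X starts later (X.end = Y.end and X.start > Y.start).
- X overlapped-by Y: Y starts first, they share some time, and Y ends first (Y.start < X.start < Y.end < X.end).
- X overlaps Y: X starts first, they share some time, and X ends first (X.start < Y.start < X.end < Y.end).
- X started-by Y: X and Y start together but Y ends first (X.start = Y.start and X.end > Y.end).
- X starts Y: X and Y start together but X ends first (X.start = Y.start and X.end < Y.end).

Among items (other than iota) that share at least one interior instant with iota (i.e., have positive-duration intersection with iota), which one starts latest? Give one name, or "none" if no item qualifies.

zeta

Target iota = [449, 774].
alpha [145, 253] → before → excluded.
beta [491, 506] → during → candidate.
epsilon [159, 491] → overlaps → candidate.
eta [7, 274] → before → excluded.
gamma [343, 680] → overlaps → candidate.
lambda [93, 145] → before → excluded.
mu [459, 759] → during → candidate.
zeta [501, 680] → during → candidate.
Among candidates, latest start is 501 → zeta.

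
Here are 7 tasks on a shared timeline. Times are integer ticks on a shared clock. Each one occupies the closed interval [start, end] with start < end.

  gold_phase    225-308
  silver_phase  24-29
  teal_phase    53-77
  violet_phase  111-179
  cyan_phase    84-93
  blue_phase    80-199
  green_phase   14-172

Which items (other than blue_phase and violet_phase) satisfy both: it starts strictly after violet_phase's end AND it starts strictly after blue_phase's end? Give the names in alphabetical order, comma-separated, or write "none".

gold_phase

Conditions: its start is strictly after violet_phase's end (X.start > 179) AND its start is strictly after blue_phase's end (X.start > 199).
cyan_phase: start 84 > 179? ✗; start 84 > 199? ✗ → no.
gold_phase: start 225 > 179? ✓; start 225 > 199? ✓ → yes.
green_phase: start 14 > 179? ✗; start 14 > 199? ✗ → no.
silver_phase: start 24 > 179? ✗; start 24 > 199? ✗ → no.
teal_phase: start 53 > 179? ✗; start 53 > 199? ✗ → no.
Result: gold_phase.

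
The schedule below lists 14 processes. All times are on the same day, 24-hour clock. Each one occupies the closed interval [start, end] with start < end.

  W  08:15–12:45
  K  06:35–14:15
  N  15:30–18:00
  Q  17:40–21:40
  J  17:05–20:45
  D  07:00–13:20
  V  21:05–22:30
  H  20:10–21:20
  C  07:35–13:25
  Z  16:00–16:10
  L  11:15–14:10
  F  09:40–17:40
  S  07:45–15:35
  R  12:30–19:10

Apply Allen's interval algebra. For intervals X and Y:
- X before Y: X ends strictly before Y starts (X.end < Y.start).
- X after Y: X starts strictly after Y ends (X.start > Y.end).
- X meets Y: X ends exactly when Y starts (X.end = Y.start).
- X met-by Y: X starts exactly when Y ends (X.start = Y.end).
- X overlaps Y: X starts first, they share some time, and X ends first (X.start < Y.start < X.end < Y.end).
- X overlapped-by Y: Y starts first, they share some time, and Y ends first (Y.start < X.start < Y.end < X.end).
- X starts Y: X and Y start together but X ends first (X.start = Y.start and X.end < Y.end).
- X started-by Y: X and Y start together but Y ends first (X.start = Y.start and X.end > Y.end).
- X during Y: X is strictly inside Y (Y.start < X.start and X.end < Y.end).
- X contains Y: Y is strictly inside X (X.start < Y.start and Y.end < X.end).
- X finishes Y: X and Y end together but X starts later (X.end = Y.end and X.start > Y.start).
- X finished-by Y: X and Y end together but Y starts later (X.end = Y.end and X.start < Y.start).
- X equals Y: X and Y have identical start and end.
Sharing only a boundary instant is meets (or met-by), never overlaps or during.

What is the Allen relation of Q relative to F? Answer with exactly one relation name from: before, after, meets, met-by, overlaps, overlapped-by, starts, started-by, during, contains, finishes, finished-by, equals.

met-by

Q = [17:40, 21:40]; F = [09:40, 17:40].
Compare endpoints: Q.start > F.start, Q.start = F.end, Q.end > F.start, Q.end > F.end.
That pattern is 'met-by'.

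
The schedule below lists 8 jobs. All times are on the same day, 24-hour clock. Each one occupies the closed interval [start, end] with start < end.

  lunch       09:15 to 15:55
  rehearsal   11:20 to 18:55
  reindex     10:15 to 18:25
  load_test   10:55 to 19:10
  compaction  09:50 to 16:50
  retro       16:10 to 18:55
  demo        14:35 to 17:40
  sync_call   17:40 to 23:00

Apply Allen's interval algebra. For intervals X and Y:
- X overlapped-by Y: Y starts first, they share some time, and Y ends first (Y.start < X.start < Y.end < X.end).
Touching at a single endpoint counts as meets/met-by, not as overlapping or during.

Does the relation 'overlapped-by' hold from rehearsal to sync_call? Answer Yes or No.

No

rehearsal = [11:20, 18:55], sync_call = [17:40, 23:00].
Actual relation of rehearsal to sync_call: overlaps.
Asked whether 'overlapped-by' holds → No.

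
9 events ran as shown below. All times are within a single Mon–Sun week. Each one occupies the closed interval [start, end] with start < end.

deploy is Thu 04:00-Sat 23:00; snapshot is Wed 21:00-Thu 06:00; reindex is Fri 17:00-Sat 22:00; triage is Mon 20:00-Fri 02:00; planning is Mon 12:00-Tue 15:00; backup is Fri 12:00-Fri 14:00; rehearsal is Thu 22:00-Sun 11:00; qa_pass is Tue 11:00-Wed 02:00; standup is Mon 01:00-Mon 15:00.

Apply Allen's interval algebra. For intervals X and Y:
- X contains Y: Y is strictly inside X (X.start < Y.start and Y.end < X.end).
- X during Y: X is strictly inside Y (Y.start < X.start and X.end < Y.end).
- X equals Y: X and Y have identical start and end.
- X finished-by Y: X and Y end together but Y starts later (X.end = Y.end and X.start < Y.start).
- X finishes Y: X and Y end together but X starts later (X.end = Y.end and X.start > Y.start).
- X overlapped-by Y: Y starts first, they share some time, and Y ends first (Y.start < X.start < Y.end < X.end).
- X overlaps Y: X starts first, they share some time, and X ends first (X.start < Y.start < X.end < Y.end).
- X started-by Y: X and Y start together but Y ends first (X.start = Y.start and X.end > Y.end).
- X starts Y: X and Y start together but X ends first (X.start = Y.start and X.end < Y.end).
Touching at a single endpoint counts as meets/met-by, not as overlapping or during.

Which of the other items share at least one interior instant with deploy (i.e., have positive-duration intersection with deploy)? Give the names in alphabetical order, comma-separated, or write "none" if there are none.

backup, rehearsal, reindex, snapshot, triage

Target deploy = [Thu 04:00, Sat 23:00].
backup [Fri 12:00, Fri 14:00] → during → yes.
planning [Mon 12:00, Tue 15:00] → before → no.
qa_pass [Tue 11:00, Wed 02:00] → before → no.
rehearsal [Thu 22:00, Sun 11:00] → overlapped-by → yes.
reindex [Fri 17:00, Sat 22:00] → during → yes.
snapshot [Wed 21:00, Thu 06:00] → overlaps → yes.
standup [Mon 01:00, Mon 15:00] → before → no.
triage [Mon 20:00, Fri 02:00] → overlaps → yes.
Result: backup, rehearsal, reindex, snapshot, triage.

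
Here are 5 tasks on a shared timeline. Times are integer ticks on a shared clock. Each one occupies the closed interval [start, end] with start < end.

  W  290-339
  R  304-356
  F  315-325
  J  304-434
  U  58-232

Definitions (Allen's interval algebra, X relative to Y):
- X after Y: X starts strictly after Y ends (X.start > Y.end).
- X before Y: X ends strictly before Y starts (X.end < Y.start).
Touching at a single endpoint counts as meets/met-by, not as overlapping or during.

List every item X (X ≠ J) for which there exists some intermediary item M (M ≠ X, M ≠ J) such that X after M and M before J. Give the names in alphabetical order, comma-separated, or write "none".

F, R, W

Target J = [304, 434].
Intermediaries M with M before J: U.
Via U — items with X after U: F, R, W.
Union: F, R, W.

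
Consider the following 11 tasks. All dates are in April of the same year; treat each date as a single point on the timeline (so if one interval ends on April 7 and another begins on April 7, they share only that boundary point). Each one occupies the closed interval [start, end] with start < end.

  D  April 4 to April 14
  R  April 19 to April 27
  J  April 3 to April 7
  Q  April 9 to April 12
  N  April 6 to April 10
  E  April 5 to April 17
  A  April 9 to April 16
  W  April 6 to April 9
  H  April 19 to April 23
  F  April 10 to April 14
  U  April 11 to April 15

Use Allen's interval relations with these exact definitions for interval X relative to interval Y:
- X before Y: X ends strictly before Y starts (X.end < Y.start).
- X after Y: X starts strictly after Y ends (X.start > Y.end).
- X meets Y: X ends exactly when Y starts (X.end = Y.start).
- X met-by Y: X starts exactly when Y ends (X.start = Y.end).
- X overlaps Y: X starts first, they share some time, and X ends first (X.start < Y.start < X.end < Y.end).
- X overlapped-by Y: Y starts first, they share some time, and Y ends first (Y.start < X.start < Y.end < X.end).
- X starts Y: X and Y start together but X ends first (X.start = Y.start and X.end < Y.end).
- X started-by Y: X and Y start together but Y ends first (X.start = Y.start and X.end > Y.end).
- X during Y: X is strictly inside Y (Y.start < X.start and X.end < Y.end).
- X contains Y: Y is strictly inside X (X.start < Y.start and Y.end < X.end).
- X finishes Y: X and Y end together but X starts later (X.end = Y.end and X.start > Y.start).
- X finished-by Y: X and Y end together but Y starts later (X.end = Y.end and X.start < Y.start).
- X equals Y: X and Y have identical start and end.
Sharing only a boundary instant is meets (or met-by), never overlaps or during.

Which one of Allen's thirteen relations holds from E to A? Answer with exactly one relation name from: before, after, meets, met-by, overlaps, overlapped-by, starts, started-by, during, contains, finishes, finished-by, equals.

contains

E = [April 5, April 17]; A = [April 9, April 16].
Compare endpoints: E.start < A.start, E.start < A.end, E.end > A.start, E.end > A.end.
That pattern is 'contains'.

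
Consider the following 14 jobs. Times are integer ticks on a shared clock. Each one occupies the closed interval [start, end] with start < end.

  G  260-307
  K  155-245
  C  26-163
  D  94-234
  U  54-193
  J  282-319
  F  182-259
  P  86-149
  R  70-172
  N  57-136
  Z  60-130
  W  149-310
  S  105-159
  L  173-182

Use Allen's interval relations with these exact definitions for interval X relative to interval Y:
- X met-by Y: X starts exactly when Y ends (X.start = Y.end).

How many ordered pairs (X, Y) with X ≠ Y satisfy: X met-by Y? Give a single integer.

Checking all 182 ordered pairs for relation 'met-by'; matching pairs in alphabetical order:
(F, L): F met-by L ✓
(W, P): W met-by P ✓
Count: 2.

2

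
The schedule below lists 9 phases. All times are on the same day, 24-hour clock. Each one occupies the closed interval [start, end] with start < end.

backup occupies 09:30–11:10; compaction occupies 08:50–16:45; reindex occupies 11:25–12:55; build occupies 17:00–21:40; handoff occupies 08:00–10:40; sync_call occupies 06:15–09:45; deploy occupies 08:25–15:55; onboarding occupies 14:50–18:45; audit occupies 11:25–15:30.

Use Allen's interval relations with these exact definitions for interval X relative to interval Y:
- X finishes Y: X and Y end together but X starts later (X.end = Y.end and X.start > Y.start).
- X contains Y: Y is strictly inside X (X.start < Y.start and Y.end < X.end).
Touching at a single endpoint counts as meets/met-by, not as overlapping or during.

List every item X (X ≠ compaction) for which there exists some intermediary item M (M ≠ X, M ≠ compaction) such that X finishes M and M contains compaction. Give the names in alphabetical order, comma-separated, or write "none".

Target compaction = [08:50, 16:45].
Intermediaries M with M contains compaction: none.
Union: none.

none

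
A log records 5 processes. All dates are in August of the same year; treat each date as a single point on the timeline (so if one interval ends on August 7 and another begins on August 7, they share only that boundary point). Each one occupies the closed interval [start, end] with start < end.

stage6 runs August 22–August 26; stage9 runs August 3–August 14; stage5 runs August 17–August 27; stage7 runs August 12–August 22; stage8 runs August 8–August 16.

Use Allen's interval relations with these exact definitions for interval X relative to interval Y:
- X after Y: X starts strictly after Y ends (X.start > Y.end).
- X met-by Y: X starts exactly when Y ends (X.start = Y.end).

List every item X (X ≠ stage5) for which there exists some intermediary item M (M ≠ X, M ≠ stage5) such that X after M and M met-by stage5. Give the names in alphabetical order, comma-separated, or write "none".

none

Target stage5 = [August 17, August 27].
Intermediaries M with M met-by stage5: none.
Union: none.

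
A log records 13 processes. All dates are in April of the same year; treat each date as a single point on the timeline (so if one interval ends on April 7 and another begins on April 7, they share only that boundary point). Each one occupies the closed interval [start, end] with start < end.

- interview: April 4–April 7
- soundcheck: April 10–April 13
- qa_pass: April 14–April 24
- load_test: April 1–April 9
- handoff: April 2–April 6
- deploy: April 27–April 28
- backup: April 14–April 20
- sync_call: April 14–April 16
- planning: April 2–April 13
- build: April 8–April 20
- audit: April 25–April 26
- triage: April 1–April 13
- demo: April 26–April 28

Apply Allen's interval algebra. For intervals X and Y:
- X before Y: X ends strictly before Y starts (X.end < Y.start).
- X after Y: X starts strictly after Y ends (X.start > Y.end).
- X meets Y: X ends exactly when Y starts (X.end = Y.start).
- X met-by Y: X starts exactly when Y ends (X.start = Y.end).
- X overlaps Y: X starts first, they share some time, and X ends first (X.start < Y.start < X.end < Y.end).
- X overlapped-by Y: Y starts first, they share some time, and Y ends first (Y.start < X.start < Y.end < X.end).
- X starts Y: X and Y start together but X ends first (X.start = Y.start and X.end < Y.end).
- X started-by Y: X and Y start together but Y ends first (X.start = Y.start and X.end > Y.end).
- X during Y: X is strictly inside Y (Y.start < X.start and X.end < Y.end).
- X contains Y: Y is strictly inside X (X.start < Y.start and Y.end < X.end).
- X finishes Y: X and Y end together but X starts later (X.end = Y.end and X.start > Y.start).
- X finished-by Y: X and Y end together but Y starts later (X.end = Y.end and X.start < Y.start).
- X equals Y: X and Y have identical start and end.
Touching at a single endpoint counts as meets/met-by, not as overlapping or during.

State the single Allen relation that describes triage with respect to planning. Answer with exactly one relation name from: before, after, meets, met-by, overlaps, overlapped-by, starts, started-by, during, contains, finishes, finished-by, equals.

triage = [April 1, April 13]; planning = [April 2, April 13].
Compare endpoints: triage.start < planning.start, triage.start < planning.end, triage.end > planning.start, triage.end = planning.end.
That pattern is 'finished-by'.

finished-by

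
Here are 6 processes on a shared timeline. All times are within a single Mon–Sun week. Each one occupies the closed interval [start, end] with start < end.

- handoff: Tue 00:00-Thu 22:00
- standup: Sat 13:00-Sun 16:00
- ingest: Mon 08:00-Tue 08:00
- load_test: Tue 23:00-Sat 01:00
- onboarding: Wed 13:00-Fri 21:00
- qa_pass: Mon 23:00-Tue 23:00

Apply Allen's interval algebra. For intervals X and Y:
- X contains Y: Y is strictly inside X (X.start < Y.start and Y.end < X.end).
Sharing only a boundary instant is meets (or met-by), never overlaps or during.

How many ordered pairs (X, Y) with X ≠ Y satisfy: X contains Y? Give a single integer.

1

Checking all 30 ordered pairs for relation 'contains'; matching pairs in alphabetical order:
(load_test, onboarding): load_test contains onboarding ✓
Count: 1.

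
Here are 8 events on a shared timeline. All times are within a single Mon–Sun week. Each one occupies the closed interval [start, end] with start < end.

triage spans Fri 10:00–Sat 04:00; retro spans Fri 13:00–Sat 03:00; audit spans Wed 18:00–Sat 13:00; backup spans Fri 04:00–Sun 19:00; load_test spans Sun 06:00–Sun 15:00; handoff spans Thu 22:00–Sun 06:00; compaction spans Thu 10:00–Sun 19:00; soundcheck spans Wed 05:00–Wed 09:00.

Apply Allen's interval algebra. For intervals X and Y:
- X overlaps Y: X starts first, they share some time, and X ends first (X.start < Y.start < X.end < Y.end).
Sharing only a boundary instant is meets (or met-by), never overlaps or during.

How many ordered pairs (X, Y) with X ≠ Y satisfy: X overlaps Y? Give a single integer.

4

Checking all 56 ordered pairs for relation 'overlaps'; matching pairs in alphabetical order:
(audit, backup): audit overlaps backup ✓
(audit, compaction): audit overlaps compaction ✓
(audit, handoff): audit overlaps handoff ✓
(handoff, backup): handoff overlaps backup ✓
Count: 4.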